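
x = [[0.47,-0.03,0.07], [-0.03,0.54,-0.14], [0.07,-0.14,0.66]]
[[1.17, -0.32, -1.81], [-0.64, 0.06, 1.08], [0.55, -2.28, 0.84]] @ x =[[0.43,0.05,-1.07], [-0.23,-0.10,0.66], [0.39,-1.37,0.91]]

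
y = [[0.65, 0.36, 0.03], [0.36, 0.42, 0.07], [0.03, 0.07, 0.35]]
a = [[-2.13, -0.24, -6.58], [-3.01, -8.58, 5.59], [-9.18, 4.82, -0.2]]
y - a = [[2.78, 0.6, 6.61], [3.37, 9.00, -5.52], [9.21, -4.75, 0.55]]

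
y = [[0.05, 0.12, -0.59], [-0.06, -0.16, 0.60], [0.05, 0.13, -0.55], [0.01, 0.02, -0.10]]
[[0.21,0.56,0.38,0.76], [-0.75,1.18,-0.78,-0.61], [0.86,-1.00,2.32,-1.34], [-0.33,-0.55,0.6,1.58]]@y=[[0.0, 0.00, -0.07], [-0.15, -0.39, 1.64], [0.21, 0.54, -2.25], [0.06, 0.16, -0.62]]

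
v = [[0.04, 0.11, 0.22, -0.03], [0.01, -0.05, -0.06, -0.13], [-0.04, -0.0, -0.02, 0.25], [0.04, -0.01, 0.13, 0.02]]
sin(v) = [[0.04, 0.11, 0.22, -0.03], [0.01, -0.05, -0.06, -0.13], [-0.04, -0.0, -0.02, 0.25], [0.04, -0.01, 0.13, 0.02]]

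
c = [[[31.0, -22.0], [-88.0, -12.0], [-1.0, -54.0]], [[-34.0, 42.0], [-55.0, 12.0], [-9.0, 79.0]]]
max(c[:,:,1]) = 79.0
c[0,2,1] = -54.0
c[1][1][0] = -55.0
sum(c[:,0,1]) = 20.0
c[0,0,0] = 31.0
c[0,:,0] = [31.0, -88.0, -1.0]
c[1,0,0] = -34.0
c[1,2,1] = 79.0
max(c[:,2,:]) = 79.0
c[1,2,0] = -9.0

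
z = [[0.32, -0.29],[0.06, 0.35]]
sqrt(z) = [[0.58, -0.25], [0.05, 0.6]]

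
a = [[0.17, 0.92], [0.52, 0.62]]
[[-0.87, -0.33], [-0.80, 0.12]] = a @ [[-0.52,0.85], [-0.85,-0.52]]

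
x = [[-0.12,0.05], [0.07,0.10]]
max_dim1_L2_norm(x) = 0.13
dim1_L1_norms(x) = [0.17, 0.17]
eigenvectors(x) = [[-0.96, -0.21],[0.29, -0.98]]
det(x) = -0.02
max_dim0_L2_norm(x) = 0.14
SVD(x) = [[-0.8, 0.60], [0.6, 0.80]] @ diag([0.13944177648514763, 0.11115750523768574]) @ [[0.99, 0.14], [-0.14, 0.99]]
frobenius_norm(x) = 0.18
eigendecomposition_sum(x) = [[-0.13,0.03], [0.04,-0.01]] + [[0.01, 0.02], [0.03, 0.11]]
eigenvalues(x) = [-0.13, 0.11]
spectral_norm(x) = 0.14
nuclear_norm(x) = 0.25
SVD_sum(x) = [[-0.11,-0.02],  [0.08,0.01]] + [[-0.01, 0.07], [-0.01, 0.09]]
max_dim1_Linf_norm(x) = 0.12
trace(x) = -0.02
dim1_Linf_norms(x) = [0.12, 0.1]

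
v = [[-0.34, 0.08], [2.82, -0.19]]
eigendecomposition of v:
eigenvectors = [[-0.19,-0.14],[0.98,-0.99]]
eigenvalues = [-0.75, 0.22]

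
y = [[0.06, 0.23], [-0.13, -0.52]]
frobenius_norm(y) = 0.59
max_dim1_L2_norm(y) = 0.54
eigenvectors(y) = [[0.97, -0.40], [-0.24, 0.92]]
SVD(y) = [[-0.41, 0.91], [0.91, 0.41]] @ diag([0.5863404167214478, 0.002217142061038569]) @ [[-0.24, -0.97], [0.97, -0.24]]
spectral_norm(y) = 0.59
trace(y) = -0.46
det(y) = -0.00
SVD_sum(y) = [[0.06, 0.23],[-0.13, -0.52]] + [[0.00, -0.00], [0.00, -0.00]]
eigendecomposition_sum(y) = [[0.0, 0.00], [-0.00, -0.0]] + [[0.06, 0.23],[-0.13, -0.52]]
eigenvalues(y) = [0.0, -0.46]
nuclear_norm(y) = 0.59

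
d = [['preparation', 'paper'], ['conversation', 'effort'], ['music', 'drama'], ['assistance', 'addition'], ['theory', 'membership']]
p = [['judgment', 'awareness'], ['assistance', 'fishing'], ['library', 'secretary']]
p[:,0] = ['judgment', 'assistance', 'library']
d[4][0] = 'theory'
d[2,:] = ['music', 'drama']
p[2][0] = 'library'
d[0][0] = 'preparation'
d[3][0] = 'assistance'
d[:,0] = ['preparation', 'conversation', 'music', 'assistance', 'theory']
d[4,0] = 'theory'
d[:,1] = ['paper', 'effort', 'drama', 'addition', 'membership']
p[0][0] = 'judgment'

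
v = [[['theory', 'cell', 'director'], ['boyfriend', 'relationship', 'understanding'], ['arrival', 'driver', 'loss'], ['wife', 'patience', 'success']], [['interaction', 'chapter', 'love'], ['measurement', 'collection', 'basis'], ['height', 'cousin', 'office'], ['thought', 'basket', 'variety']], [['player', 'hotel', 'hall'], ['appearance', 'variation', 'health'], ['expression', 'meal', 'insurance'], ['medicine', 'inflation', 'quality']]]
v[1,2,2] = 'office'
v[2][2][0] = 'expression'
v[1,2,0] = 'height'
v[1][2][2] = 'office'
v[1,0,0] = 'interaction'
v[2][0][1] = 'hotel'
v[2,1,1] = 'variation'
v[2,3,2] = 'quality'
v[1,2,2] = 'office'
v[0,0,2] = 'director'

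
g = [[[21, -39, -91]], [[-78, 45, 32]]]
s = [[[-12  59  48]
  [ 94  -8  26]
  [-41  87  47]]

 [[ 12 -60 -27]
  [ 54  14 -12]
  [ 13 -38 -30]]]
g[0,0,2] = -91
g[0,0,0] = 21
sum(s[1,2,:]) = -55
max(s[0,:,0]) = 94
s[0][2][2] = 47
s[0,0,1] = 59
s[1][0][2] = -27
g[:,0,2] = [-91, 32]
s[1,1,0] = 54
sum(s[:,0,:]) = 20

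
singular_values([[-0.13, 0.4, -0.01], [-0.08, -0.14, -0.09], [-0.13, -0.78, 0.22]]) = [0.91, 0.2, 0.14]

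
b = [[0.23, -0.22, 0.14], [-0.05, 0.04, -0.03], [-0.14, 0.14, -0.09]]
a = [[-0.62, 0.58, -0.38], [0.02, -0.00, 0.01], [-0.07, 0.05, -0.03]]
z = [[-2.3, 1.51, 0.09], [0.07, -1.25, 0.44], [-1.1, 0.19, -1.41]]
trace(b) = 0.18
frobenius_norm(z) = 3.55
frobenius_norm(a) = 0.93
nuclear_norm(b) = 0.43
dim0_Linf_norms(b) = [0.23, 0.22, 0.14]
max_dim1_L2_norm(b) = 0.35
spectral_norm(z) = 3.08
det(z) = -4.57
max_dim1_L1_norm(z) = 3.9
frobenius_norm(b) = 0.42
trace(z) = -4.96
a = z @ b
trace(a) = -0.65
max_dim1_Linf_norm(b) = 0.23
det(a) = -0.00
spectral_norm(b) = 0.42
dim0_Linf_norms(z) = [2.3, 1.51, 1.41]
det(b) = 0.00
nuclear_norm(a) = 0.96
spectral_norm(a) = 0.93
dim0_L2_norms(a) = [0.62, 0.58, 0.38]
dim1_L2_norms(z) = [2.75, 1.33, 1.8]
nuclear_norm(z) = 5.54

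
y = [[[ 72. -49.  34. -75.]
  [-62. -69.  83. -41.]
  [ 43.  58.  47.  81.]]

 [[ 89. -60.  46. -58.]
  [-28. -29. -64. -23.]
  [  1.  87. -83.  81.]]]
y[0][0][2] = 34.0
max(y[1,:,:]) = 89.0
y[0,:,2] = [34.0, 83.0, 47.0]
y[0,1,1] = -69.0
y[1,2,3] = 81.0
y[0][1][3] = -41.0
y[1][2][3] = 81.0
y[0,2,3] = 81.0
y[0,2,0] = 43.0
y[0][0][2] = 34.0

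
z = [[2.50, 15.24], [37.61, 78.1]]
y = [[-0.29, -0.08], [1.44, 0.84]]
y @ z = [[-3.73, -10.67],[35.19, 87.55]]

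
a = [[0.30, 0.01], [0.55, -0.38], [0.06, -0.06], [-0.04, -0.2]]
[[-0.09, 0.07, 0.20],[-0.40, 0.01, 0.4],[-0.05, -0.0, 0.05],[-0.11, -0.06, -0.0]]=a @[[-0.32, 0.22, 0.66], [0.59, 0.28, -0.11]]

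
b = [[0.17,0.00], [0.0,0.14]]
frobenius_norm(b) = 0.22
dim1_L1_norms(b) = [0.17, 0.14]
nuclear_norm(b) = 0.31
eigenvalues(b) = [0.17, 0.14]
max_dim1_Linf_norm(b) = 0.17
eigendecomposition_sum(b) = [[0.17, 0.00],[0.0, 0.0]] + [[0.00, 0.0], [0.0, 0.14]]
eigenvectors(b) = [[1.0, 0.0], [0.00, 1.0]]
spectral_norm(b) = 0.17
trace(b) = 0.31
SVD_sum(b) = [[0.17, 0.00], [0.00, 0.0]] + [[0.00, 0.00], [0.0, 0.14]]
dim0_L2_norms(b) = [0.17, 0.14]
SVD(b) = [[1.0,  0.00], [0.0,  1.0]] @ diag([0.17, 0.14]) @ [[1.0, 0.0], [0.0, 1.0]]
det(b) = 0.02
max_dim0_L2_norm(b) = 0.17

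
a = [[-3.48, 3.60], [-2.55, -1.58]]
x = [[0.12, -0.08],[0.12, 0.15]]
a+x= [[-3.36, 3.52], [-2.43, -1.43]]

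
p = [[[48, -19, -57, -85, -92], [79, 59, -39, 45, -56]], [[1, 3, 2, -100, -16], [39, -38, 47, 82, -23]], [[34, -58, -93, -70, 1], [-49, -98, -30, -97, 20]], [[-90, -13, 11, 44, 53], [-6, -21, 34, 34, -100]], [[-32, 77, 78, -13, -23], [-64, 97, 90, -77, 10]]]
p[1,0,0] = 1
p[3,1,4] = -100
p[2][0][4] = 1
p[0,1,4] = -56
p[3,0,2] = 11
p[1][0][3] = -100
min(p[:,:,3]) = -100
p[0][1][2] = -39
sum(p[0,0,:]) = -205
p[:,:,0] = [[48, 79], [1, 39], [34, -49], [-90, -6], [-32, -64]]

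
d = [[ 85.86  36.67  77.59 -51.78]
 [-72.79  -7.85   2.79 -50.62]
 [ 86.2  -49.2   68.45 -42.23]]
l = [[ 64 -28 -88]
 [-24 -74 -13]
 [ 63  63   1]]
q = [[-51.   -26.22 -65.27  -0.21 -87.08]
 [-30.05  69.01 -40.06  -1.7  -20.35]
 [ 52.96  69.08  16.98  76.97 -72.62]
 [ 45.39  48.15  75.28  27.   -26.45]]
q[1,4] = -20.35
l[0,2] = -88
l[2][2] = 1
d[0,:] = [85.86, 36.67, 77.59, -51.78]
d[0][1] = 36.67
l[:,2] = [-88, -13, 1]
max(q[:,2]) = 75.28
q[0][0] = -51.0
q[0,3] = -0.21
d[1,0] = -72.79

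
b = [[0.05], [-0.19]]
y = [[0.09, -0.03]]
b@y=[[0.0, -0.0],  [-0.02, 0.01]]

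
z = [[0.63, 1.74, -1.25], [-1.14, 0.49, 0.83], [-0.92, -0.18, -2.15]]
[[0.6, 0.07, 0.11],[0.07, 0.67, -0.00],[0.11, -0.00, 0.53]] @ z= [[0.20, 1.06, -0.93], [-0.72, 0.45, 0.47], [-0.42, 0.1, -1.28]]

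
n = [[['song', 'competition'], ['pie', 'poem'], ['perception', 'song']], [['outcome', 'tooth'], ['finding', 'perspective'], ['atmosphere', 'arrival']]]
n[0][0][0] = 'song'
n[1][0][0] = 'outcome'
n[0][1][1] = 'poem'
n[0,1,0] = 'pie'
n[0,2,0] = 'perception'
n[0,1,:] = ['pie', 'poem']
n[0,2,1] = 'song'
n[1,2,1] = 'arrival'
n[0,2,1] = 'song'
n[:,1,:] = [['pie', 'poem'], ['finding', 'perspective']]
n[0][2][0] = 'perception'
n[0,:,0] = ['song', 'pie', 'perception']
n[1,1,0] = 'finding'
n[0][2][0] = 'perception'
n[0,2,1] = 'song'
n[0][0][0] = 'song'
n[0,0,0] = 'song'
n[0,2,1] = 'song'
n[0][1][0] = 'pie'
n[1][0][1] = 'tooth'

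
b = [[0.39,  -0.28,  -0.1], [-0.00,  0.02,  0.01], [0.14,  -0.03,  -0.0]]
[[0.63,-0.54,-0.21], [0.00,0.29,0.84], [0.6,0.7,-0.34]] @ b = [[0.22,-0.18,-0.07], [0.12,-0.02,0.0], [0.19,-0.14,-0.05]]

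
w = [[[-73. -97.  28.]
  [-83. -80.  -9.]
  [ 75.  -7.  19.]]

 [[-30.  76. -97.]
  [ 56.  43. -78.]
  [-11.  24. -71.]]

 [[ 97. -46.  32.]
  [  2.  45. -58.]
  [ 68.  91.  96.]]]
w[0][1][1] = -80.0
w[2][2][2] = 96.0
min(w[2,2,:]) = 68.0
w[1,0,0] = -30.0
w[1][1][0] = 56.0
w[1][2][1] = 24.0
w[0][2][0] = 75.0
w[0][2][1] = -7.0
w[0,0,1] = -97.0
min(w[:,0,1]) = -97.0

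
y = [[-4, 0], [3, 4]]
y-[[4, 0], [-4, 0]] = [[-8, 0], [7, 4]]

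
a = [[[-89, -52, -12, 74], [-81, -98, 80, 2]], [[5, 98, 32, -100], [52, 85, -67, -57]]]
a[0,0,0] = -89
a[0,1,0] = -81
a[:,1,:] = [[-81, -98, 80, 2], [52, 85, -67, -57]]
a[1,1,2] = -67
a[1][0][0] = 5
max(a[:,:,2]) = 80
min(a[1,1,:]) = -67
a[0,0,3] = 74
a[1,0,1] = 98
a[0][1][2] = 80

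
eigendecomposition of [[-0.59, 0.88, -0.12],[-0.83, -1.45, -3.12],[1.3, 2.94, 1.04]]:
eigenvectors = [[(-0.94+0j),0.06-0.21j,0.06+0.21j], [0.29+0.00j,0.70+0.00j,0.70-0.00j], [0.19+0.00j,(-0.32-0.6j),(-0.32+0.6j)]]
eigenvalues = [(-0.84+0j), (-0.08+2.94j), (-0.08-2.94j)]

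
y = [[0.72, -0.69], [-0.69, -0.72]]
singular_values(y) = [1.0, 1.0]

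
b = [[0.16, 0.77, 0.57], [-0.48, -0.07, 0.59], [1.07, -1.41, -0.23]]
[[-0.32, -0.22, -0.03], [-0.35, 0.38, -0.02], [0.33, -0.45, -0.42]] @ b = [[0.02, -0.19, -0.31], [-0.26, -0.27, 0.03], [-0.18, 0.88, 0.02]]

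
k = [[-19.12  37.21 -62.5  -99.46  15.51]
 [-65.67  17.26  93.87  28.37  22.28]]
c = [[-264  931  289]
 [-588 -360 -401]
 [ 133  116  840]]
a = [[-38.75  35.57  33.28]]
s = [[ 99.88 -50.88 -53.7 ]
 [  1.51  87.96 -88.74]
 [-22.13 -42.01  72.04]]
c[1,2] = -401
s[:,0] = [99.88, 1.51, -22.13]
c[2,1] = 116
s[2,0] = -22.13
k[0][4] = 15.51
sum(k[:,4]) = 37.79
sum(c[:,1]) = 687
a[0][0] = -38.75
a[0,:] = [-38.75, 35.57, 33.28]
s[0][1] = -50.88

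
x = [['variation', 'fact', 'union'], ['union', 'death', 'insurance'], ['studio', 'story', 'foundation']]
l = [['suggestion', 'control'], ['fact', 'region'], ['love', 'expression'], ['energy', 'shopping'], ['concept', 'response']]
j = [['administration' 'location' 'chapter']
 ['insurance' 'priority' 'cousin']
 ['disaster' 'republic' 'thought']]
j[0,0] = 'administration'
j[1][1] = 'priority'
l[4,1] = 'response'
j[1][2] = 'cousin'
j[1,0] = 'insurance'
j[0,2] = 'chapter'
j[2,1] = 'republic'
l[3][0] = 'energy'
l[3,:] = ['energy', 'shopping']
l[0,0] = 'suggestion'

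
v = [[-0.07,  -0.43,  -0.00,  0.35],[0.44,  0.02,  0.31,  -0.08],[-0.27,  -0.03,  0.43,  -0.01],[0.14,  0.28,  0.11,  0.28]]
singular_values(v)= [0.63, 0.53, 0.47, 0.38]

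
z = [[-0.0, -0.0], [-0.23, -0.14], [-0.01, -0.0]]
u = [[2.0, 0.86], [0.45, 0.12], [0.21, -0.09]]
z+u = [[2.0, 0.86], [0.22, -0.02], [0.20, -0.09]]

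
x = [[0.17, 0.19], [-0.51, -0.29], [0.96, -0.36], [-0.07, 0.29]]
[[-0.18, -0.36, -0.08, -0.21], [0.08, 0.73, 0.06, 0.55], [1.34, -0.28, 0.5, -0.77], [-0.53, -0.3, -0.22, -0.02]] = x @ [[0.78, -0.75, 0.27, -0.91], [-1.64, -1.21, -0.68, -0.28]]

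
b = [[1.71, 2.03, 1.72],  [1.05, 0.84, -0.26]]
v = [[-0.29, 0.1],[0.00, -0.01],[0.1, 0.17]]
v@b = [[-0.39, -0.50, -0.52], [-0.01, -0.01, 0.0], [0.35, 0.35, 0.13]]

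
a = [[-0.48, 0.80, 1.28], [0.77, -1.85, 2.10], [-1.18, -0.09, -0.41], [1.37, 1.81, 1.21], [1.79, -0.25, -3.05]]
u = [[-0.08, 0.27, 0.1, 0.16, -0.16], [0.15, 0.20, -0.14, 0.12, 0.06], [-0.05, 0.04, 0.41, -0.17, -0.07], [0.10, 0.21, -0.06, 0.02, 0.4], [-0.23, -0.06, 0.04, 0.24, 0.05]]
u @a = [[0.06, -0.24, 1.11], [0.52, -0.04, 0.63], [-0.79, -0.44, -0.14], [0.93, -0.37, -0.6], [0.44, 0.35, -0.30]]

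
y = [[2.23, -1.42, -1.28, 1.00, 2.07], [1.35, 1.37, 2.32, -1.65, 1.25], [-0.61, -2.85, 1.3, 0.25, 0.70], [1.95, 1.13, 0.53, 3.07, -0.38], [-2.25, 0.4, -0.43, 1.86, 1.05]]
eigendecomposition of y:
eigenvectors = [[0.01-0.44j, (0.01+0.44j), -0.53+0.00j, 0.27-0.27j, 0.27+0.27j], [(-0.55+0j), (-0.55-0j), (0.12+0j), (0.09+0.45j), 0.09-0.45j], [-0.04-0.47j, -0.04+0.47j, (-0.09+0j), (-0.55+0j), (-0.55-0j)], [-0.09+0.27j, -0.09-0.27j, (-0.83+0j), (-0.22-0.1j), -0.22+0.10j], [0.44+0.01j, (0.44-0.01j), -0.08+0.00j, -0.00+0.54j, (-0-0.54j)]]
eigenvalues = [(0.25+3.84j), (0.25-3.84j), (4.19+0j), (2.16+1.38j), (2.16-1.38j)]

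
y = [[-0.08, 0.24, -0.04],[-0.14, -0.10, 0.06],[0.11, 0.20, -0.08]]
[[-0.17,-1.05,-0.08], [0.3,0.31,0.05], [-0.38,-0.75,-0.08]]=y@[[-1.06, 1.22, -0.21], [-0.88, -3.62, -0.44], [1.07, 1.98, -0.34]]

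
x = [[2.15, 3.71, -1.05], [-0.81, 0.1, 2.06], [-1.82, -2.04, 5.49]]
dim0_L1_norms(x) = [4.78, 5.85, 8.6]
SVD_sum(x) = [[1.33,1.66,-2.71], [-0.73,-0.91,1.48], [-2.32,-2.90,4.72]] + [[0.74, 2.08, 1.65], [0.29, 0.82, 0.65], [0.34, 0.94, 0.74]] + [[0.08, -0.04, 0.01], [-0.38, 0.19, -0.07], [0.16, -0.08, 0.03]]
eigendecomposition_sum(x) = [[-4.05, -8.13, 7.17], [-4.4, -8.84, 7.8], [-9.39, -18.85, 16.63]] + [[6.15, 14.25, -9.33], [3.6, 8.36, -5.47], [7.55, 17.52, -11.47]] + [[0.05,-2.42,1.11], [-0.01,0.58,-0.26], [0.02,-0.71,0.33]]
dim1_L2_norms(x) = [4.41, 2.22, 6.13]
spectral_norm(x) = 7.17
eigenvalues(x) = [3.75, 3.04, 0.96]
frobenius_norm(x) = 7.87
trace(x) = 7.74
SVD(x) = [[-0.48, -0.86, 0.18], [0.26, -0.34, -0.9], [0.84, -0.39, 0.39]] @ diag([7.1736989557217345, 3.2137703625397807, 0.4718297887351295]) @ [[-0.39, -0.48, 0.79], [-0.27, -0.76, -0.6], [0.88, -0.44, 0.16]]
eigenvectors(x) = [[0.36, 0.59, 0.94], [0.4, 0.35, -0.22], [0.84, 0.73, 0.27]]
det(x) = 10.88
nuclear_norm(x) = 10.86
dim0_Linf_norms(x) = [2.15, 3.71, 5.49]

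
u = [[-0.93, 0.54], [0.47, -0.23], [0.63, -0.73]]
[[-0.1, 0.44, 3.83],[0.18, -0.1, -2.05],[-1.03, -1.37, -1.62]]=u @ [[1.86,1.23,-5.67], [3.02,2.94,-2.67]]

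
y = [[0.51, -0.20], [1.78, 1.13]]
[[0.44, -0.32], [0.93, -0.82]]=y@[[0.73, -0.57], [-0.33, 0.17]]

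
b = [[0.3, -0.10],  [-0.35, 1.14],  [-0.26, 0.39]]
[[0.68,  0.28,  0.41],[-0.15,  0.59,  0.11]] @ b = [[-0.00,0.41], [-0.28,0.73]]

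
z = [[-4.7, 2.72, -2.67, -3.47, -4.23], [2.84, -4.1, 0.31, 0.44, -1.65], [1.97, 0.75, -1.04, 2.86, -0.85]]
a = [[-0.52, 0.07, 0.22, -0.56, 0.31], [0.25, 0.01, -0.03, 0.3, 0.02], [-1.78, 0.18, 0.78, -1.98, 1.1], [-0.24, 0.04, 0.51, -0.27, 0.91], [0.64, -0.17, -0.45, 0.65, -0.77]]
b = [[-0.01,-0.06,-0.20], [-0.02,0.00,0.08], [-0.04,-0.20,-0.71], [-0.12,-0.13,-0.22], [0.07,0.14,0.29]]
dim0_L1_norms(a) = [3.43, 0.47, 1.99, 3.76, 3.11]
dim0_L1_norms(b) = [0.26, 0.53, 1.5]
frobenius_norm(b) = 0.89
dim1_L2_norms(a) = [0.86, 0.39, 2.99, 1.1, 1.29]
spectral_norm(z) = 8.78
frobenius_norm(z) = 10.43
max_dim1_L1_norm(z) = 17.79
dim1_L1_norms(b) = [0.27, 0.1, 0.95, 0.47, 0.5]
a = b @ z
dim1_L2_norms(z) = [8.16, 5.28, 3.8]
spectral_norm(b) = 0.88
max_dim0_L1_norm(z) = 9.51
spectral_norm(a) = 3.47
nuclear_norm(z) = 16.69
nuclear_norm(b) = 1.03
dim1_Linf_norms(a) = [0.56, 0.3, 1.98, 0.91, 0.77]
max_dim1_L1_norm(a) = 5.82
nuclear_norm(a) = 4.40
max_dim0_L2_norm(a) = 2.2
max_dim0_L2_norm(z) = 5.83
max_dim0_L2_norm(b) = 0.83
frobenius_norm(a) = 3.56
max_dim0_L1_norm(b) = 1.5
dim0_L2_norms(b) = [0.15, 0.28, 0.83]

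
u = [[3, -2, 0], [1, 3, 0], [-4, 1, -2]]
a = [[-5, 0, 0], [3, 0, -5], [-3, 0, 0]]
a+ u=[[-2, -2, 0], [4, 3, -5], [-7, 1, -2]]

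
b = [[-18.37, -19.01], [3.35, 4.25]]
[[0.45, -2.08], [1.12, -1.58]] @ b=[[-15.23, -17.39], [-25.87, -28.01]]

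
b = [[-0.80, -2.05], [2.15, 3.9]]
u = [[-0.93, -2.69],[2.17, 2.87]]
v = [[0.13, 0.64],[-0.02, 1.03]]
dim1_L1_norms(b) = [2.85, 6.05]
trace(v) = 1.16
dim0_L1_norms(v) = [0.15, 1.67]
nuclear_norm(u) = 5.23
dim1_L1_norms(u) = [3.62, 5.04]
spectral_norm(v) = 1.21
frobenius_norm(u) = 4.59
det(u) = 3.17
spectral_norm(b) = 4.96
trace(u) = 1.94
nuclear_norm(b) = 5.22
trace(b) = 3.10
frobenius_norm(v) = 1.22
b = u + v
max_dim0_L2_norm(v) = 1.21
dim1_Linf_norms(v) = [0.64, 1.03]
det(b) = 1.29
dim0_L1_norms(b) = [2.95, 5.95]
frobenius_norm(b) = 4.97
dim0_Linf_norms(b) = [2.15, 3.9]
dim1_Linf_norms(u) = [2.69, 2.87]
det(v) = 0.15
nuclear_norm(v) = 1.33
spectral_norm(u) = 4.53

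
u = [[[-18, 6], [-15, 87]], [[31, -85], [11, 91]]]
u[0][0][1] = 6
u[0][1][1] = 87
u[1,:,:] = [[31, -85], [11, 91]]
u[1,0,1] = -85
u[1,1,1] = 91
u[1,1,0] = 11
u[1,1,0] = 11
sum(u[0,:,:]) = 60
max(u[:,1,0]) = 11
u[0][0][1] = 6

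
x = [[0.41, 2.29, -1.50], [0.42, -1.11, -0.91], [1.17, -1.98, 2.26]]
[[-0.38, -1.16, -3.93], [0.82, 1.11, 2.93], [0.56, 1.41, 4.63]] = x @ [[0.32, 0.39, 0.97],[-0.4, -0.70, -2.06],[-0.27, -0.19, -0.26]]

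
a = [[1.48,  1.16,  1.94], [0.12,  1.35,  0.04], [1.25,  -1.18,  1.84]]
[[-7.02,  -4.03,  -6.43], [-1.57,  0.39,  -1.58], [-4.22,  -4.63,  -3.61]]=a @ [[-3.72, 0.25, -0.14], [-0.82, 0.34, -1.08], [-0.29, -2.47, -2.56]]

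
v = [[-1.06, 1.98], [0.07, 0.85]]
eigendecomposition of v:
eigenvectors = [[-1.00,  -0.71], [0.04,  -0.71]]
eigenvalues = [-1.13, 0.92]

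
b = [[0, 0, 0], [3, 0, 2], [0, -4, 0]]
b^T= [[0, 3, 0], [0, 0, -4], [0, 2, 0]]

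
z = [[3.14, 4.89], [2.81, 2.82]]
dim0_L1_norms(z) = [5.95, 7.71]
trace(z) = 5.96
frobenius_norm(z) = 7.04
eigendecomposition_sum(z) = [[3.49, 4.41], [2.53, 3.2]] + [[-0.35,  0.48], [0.28,  -0.38]]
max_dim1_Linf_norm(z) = 4.89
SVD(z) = [[-0.83, -0.56], [-0.56, 0.83]] @ diag([7.009586854879938, 0.6970596272158879]) @ [[-0.6, -0.80], [0.80, -0.60]]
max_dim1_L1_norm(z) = 8.03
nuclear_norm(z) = 7.71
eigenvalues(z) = [6.69, -0.73]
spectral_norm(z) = 7.01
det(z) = -4.89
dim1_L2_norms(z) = [5.81, 3.98]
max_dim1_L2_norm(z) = 5.81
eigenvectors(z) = [[0.81, -0.78],[0.59, 0.62]]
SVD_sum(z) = [[3.45, 4.66], [2.35, 3.16]] + [[-0.31, 0.23], [0.46, -0.34]]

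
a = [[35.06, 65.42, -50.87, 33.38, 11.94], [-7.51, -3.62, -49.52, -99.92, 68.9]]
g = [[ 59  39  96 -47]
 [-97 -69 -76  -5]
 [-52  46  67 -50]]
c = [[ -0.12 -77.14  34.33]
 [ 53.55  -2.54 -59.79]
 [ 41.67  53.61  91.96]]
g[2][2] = 67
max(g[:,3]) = -5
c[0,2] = 34.33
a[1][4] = 68.9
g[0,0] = 59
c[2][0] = 41.67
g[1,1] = -69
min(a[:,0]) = -7.51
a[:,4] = [11.94, 68.9]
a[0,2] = -50.87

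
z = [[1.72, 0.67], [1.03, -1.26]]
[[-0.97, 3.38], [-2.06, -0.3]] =z @ [[-0.91, 1.42], [0.89, 1.4]]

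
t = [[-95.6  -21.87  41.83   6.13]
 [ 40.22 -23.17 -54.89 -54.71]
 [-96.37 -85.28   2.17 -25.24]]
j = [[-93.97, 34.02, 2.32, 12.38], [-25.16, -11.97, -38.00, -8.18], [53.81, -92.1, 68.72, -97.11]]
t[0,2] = 41.83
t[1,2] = -54.89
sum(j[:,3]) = -92.91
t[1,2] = -54.89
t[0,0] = -95.6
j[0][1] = 34.02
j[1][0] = -25.16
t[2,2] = 2.17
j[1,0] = -25.16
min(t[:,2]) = -54.89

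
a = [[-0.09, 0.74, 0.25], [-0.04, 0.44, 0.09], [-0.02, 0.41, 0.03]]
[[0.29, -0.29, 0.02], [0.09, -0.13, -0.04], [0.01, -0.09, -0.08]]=a@[[-0.34, 0.02, -0.36], [-0.09, -0.16, -0.28], [1.29, -0.66, 0.78]]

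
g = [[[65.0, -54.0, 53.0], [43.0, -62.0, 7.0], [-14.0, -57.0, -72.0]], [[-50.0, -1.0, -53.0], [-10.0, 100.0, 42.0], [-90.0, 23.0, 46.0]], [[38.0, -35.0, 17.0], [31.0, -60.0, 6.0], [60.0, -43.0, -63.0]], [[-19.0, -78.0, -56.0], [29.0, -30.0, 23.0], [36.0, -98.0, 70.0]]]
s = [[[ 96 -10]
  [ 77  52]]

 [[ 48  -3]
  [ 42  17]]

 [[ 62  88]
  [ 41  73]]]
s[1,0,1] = -3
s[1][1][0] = 42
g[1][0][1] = -1.0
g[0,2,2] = -72.0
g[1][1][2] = 42.0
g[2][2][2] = -63.0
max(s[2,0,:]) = 88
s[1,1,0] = 42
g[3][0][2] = -56.0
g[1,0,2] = -53.0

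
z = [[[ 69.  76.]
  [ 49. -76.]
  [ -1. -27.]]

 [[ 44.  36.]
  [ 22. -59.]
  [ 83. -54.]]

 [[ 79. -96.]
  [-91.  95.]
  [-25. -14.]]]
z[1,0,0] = 44.0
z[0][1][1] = -76.0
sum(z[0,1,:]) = -27.0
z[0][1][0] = 49.0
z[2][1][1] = 95.0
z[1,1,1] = -59.0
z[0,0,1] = 76.0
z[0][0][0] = 69.0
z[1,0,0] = 44.0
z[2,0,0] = 79.0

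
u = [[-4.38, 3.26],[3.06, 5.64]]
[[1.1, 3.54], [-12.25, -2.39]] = u @[[-1.33, -0.8], [-1.45, 0.01]]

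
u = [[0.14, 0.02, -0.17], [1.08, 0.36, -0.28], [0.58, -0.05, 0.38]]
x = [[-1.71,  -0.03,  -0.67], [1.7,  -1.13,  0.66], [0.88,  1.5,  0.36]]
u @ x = [[-0.36,-0.28,-0.14], [-1.48,-0.86,-0.59], [-0.74,0.61,-0.28]]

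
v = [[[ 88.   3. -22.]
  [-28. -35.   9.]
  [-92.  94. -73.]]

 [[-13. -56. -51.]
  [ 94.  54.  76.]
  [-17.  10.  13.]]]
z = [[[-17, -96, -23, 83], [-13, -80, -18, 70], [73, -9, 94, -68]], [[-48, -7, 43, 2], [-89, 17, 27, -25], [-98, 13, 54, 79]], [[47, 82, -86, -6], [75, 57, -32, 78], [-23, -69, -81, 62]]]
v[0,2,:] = [-92.0, 94.0, -73.0]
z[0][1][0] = -13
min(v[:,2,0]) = -92.0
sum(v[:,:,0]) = 32.0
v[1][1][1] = 54.0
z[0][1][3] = 70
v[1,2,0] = -17.0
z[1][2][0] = -98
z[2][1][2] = -32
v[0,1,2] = 9.0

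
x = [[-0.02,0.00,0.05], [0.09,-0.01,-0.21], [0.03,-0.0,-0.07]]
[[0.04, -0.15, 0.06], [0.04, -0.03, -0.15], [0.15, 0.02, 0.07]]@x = [[-0.01,0.00,0.03], [-0.01,0.00,0.02], [0.00,-0.0,-0.0]]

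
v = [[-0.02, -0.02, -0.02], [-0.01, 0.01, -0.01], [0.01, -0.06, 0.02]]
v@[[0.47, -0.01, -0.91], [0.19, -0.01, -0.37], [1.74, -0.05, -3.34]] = [[-0.05, 0.0, 0.09], [-0.02, 0.00, 0.04], [0.03, -0.0, -0.05]]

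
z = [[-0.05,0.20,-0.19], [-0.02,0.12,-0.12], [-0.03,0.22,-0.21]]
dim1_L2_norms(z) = [0.28, 0.17, 0.31]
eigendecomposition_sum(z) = [[-0.04, 0.29, -0.26],[-0.02, 0.16, -0.15],[-0.03, 0.25, -0.23]] + [[-0.0,0.02,-0.01], [0.0,-0.02,0.01], [0.00,-0.02,0.01]] + [[-0.01, -0.11, 0.08],[-0.0, -0.02, 0.02],[-0.0, -0.01, 0.01]]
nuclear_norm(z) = 0.47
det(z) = -0.00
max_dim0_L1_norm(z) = 0.54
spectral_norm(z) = 0.45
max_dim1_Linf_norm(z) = 0.22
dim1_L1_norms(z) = [0.44, 0.26, 0.46]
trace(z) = -0.14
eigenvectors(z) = [[0.7, 0.5, -0.97], [0.39, -0.54, -0.22], [0.60, -0.68, -0.11]]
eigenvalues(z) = [-0.1, -0.01, -0.03]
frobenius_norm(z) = 0.45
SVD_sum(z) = [[-0.04, 0.2, -0.19],[-0.02, 0.12, -0.12],[-0.04, 0.22, -0.21]] + [[-0.01, -0.0, 0.00], [0.0, 0.0, -0.0], [0.01, 0.0, -0.0]] + [[0.0, 0.00, 0.00],[-0.00, -0.00, -0.0],[0.0, 0.00, 0.00]]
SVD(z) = [[-0.62, 0.77, 0.12], [-0.38, -0.17, -0.91], [-0.68, -0.61, 0.4]] @ diag([0.44821577096976434, 0.017003678125476564, 0.0036739058486809197]) @ [[0.13,-0.72,0.69], [-0.99,-0.05,0.14], [0.07,0.7,0.71]]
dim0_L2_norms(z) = [0.06, 0.32, 0.31]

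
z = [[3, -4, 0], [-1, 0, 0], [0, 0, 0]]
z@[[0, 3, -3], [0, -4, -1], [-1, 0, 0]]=[[0, 25, -5], [0, -3, 3], [0, 0, 0]]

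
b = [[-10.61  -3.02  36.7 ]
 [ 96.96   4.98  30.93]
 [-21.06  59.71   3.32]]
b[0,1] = -3.02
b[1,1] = 4.98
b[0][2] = 36.7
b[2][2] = 3.32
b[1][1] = 4.98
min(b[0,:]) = -10.61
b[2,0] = -21.06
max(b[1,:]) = 96.96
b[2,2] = 3.32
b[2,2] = 3.32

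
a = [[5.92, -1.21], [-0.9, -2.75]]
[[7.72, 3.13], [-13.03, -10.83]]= a@[[2.13, 1.25], [4.04, 3.53]]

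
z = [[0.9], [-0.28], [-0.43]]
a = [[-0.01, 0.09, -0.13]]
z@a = [[-0.01, 0.08, -0.12], [0.00, -0.03, 0.04], [0.0, -0.04, 0.06]]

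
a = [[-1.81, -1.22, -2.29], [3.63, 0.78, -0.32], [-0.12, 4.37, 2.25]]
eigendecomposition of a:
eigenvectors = [[(0.6+0j), (-0.36+0.11j), (-0.36-0.11j)], [(-0.59+0j), -0.06+0.51j, (-0.06-0.51j)], [(0.54+0j), (0.77+0j), (0.77-0j)]]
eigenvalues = [(-2.66+0j), (1.94+2.9j), (1.94-2.9j)]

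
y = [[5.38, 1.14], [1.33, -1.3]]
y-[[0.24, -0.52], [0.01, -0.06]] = [[5.14, 1.66], [1.32, -1.24]]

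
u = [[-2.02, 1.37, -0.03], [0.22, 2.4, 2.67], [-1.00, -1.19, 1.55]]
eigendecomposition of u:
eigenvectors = [[(0.97+0j), -0.21+0.10j, -0.21-0.10j], [(-0.16+0j), (-0.78+0j), (-0.78-0j)], [(0.2+0j), 0.11-0.57j, (0.11+0.57j)]]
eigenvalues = [(-2.26+0j), (2.09+1.91j), (2.09-1.91j)]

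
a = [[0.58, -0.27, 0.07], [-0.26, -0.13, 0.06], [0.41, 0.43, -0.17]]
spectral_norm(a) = 0.77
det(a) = -0.00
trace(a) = 0.28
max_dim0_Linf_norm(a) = 0.58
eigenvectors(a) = [[0.91,-0.16,0.04], [-0.27,-0.35,0.34], [0.3,0.92,0.94]]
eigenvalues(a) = [0.68, -0.41, 0.0]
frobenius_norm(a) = 0.94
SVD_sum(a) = [[0.49,0.10,-0.06], [-0.28,-0.06,0.03], [0.49,0.1,-0.06]] + [[0.09, -0.37, 0.13], [0.02, -0.07, 0.02], [-0.08, 0.33, -0.11]] + [[0.00,0.0,0.00], [0.00,0.0,0.0], [0.0,0.0,0.00]]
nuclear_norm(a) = 1.31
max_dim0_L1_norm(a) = 1.25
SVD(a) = [[-0.65, -0.74, 0.15], [0.37, -0.15, 0.92], [-0.66, 0.65, 0.37]] @ diag([0.76717129874761, 0.5437306525723772, 0.0022750453012008575]) @ [[-0.97, -0.20, 0.12],[-0.23, 0.92, -0.32],[0.04, 0.33, 0.94]]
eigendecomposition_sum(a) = [[0.62,-0.18,0.04], [-0.18,0.05,-0.01], [0.20,-0.06,0.01]] + [[-0.04, -0.09, 0.03], [-0.08, -0.19, 0.07], [0.20, 0.49, -0.18]] + [[0.00, 0.00, 0.00], [0.00, 0.00, 0.00], [0.00, 0.00, 0.00]]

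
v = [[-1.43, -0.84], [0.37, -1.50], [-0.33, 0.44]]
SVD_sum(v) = [[-0.57,-1.24], [-0.50,-1.10], [0.11,0.24]] + [[-0.86,0.4], [0.87,-0.40], [-0.44,0.20]]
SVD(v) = [[-0.74, 0.66],[-0.66, -0.67],[0.14, 0.34]] @ diag([1.8383932573778945, 1.4353432450906973]) @ [[0.42, 0.91], [-0.91, 0.42]]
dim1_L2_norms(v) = [1.66, 1.54, 0.55]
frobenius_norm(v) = 2.33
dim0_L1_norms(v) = [2.13, 2.78]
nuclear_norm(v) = 3.27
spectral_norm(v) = 1.84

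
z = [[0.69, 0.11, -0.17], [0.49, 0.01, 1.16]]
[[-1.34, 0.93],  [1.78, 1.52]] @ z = [[-0.47, -0.14, 1.31], [1.97, 0.21, 1.46]]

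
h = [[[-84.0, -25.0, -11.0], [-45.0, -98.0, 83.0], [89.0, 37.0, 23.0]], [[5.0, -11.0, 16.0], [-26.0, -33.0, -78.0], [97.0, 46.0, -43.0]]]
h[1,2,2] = -43.0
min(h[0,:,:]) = -98.0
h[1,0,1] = -11.0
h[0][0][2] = -11.0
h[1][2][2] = -43.0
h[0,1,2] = 83.0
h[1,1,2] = -78.0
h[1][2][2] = -43.0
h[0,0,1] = -25.0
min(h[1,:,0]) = -26.0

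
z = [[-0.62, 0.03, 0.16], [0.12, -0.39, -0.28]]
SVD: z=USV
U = [[-0.88, 0.48],  [0.48, 0.88]]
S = [0.69, 0.42]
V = [[0.86, -0.31, -0.4], [-0.47, -0.79, -0.40]]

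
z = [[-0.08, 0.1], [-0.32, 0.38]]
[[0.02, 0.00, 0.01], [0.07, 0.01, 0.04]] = z@[[-0.12,-0.07,-0.11], [0.08,-0.04,0.01]]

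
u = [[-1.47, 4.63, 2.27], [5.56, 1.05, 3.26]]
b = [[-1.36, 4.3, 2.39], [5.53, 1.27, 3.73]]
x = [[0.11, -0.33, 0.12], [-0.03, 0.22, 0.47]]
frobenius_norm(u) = 8.45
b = u + x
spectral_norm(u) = 6.61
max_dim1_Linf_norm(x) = 0.47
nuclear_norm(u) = 11.87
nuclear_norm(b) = 11.84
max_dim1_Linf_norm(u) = 5.56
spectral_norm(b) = 6.94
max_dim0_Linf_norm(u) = 5.56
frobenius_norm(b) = 8.49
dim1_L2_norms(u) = [5.36, 6.53]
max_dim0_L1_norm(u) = 7.03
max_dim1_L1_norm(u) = 9.87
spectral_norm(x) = 0.52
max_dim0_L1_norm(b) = 6.89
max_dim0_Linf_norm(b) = 5.53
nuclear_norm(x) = 0.89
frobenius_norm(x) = 0.64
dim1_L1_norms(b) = [8.05, 10.53]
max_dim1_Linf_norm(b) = 5.53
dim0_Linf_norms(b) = [5.53, 4.3, 3.73]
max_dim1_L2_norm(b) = 6.79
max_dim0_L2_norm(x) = 0.49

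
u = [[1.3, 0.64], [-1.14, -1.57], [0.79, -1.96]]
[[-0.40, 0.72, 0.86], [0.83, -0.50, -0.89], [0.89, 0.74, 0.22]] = u @[[-0.07, 0.62, 0.60], [-0.48, -0.13, 0.13]]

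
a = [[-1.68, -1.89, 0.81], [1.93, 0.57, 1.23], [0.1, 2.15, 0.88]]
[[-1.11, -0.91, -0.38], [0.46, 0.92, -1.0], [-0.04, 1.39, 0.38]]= a @ [[0.41, 0.12, -0.37], [0.09, 0.51, 0.36], [-0.31, 0.32, -0.40]]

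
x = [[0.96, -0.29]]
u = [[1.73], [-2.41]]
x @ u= [[2.36]]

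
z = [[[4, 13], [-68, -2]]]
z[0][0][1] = 13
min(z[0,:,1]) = -2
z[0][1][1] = -2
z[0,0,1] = 13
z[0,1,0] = -68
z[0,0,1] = 13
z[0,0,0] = 4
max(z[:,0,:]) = 13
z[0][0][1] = 13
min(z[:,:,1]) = -2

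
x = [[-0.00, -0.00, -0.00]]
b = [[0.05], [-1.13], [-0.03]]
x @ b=[[0.0]]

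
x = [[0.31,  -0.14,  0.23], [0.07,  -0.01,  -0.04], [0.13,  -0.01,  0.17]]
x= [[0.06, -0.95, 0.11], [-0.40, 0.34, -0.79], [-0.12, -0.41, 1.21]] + [[0.25, 0.81, 0.12], [0.47, -0.35, 0.75], [0.25, 0.4, -1.04]]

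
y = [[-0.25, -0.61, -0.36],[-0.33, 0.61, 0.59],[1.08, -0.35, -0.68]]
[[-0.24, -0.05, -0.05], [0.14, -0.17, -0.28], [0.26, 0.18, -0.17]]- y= [[0.01, 0.56, 0.31], [0.47, -0.78, -0.87], [-0.82, 0.53, 0.51]]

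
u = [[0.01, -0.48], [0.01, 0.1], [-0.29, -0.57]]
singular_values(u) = [0.78, 0.19]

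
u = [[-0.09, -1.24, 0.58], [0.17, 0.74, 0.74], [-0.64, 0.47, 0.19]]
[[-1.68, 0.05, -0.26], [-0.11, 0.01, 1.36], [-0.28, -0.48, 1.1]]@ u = [[0.33,2.00,-0.99], [-0.86,0.78,0.20], [-0.76,0.51,-0.31]]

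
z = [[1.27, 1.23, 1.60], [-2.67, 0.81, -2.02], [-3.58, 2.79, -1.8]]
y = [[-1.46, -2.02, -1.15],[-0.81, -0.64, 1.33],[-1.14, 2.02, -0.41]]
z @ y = [[-4.67, -0.12, -0.48], [5.54, 0.79, 4.98], [5.02, 1.81, 8.57]]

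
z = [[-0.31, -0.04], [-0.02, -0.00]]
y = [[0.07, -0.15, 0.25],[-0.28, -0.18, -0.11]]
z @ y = [[-0.01, 0.05, -0.07], [-0.0, 0.0, -0.0]]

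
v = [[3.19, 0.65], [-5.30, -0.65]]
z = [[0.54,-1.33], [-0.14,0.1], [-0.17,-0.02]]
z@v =[[8.77, 1.22], [-0.98, -0.16], [-0.44, -0.10]]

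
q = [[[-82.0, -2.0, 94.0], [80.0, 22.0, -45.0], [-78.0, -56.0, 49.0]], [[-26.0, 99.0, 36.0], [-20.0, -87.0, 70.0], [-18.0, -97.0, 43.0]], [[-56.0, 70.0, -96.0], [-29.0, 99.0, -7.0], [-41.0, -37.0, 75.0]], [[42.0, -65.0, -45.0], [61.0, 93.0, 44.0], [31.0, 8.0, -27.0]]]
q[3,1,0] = 61.0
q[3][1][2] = 44.0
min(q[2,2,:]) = -41.0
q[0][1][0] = 80.0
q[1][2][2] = 43.0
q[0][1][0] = 80.0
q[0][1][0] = 80.0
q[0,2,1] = -56.0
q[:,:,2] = [[94.0, -45.0, 49.0], [36.0, 70.0, 43.0], [-96.0, -7.0, 75.0], [-45.0, 44.0, -27.0]]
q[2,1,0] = -29.0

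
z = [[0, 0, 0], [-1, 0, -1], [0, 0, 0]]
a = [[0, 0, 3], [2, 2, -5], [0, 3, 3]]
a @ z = [[0, 0, 0], [-2, 0, -2], [-3, 0, -3]]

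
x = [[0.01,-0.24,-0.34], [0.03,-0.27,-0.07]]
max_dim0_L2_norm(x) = 0.36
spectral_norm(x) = 0.48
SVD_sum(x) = [[0.02, -0.30, -0.28], [0.01, -0.18, -0.17]] + [[-0.01, 0.06, -0.06], [0.02, -0.09, 0.1]]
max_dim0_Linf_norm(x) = 0.34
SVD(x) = [[-0.86, -0.51], [-0.51, 0.86]] @ diag([0.4761302864263317, 0.1590595811247449]) @ [[-0.05, 0.72, 0.69], [0.13, -0.68, 0.72]]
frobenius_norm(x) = 0.50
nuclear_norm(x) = 0.64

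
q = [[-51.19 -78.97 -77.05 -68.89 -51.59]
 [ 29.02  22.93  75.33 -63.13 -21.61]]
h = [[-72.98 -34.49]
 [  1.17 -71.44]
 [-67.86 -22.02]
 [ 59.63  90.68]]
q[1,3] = -63.13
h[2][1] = -22.02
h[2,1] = -22.02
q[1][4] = -21.61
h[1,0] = 1.17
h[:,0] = [-72.98, 1.17, -67.86, 59.63]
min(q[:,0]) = -51.19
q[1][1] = 22.93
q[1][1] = 22.93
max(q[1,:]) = 75.33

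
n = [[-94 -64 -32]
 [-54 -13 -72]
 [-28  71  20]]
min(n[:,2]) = -72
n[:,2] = [-32, -72, 20]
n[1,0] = -54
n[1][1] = -13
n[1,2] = -72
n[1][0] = -54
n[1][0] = -54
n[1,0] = -54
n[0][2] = -32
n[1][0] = -54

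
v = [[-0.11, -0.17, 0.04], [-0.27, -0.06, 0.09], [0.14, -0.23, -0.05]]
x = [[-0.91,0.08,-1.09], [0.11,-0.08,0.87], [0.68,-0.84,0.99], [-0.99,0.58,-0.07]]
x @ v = [[-0.07, 0.4, 0.03],[0.13, -0.21, -0.05],[0.29, -0.29, -0.10],[-0.06, 0.15, 0.02]]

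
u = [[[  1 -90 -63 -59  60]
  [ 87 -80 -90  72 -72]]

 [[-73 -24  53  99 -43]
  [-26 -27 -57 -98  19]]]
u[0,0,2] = -63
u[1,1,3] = -98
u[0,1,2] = -90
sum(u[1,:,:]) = -177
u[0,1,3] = 72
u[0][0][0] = 1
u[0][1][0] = 87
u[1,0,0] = -73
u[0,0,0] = 1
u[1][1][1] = -27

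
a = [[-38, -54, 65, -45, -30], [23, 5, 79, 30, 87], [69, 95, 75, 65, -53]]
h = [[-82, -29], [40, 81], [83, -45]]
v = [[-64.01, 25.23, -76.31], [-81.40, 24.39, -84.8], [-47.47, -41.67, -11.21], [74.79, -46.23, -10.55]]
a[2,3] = 65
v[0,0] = -64.01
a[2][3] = 65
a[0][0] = -38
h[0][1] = -29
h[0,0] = -82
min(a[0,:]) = -54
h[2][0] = 83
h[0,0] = -82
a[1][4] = 87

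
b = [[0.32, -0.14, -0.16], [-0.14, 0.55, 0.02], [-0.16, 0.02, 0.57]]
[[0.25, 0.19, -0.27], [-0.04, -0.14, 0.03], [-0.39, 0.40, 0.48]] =b @ [[0.57, 1.08, -0.53], [0.10, -0.01, -0.11], [-0.52, 1.0, 0.70]]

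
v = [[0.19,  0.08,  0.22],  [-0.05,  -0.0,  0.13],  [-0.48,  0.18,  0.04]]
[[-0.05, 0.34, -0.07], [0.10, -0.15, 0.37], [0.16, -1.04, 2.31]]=v @ [[-0.59, 2.14, -3.48],[-0.79, 0.01, 3.20],[0.56, -0.3, 1.51]]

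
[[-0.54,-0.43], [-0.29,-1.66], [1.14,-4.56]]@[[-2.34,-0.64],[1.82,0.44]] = [[0.48, 0.16], [-2.34, -0.54], [-10.97, -2.74]]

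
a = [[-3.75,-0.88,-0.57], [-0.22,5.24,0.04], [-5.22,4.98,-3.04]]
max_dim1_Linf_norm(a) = 5.24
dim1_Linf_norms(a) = [3.75, 5.24, 5.22]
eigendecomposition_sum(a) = [[-3.10, 0.14, -0.84], [-0.04, 0.00, -0.01], [-7.58, 0.34, -2.05]] + [[-0.67, -0.28, 0.27], [-0.04, -0.01, 0.01], [2.46, 1.04, -1.01]] + [[0.02,-0.74,-0.00], [-0.15,5.25,0.04], [-0.10,3.60,0.02]]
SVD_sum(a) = [[-1.11, 1.33, -0.56],[-2.41, 2.88, -1.22],[-4.73, 5.66, -2.40]] + [[-2.37, -2.28, -0.70],[2.4, 2.30, 0.7],[-0.67, -0.64, -0.19]] + [[-0.27, 0.07, 0.69],  [-0.22, 0.06, 0.56],  [0.17, -0.04, -0.45]]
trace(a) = -1.55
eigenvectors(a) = [[-0.38, -0.26, 0.12], [-0.00, -0.01, -0.82], [-0.93, 0.97, -0.56]]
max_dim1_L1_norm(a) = 13.24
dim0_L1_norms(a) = [9.19, 11.1, 3.65]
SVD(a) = [[-0.20, 0.69, -0.69], [-0.44, -0.7, -0.56], [-0.87, 0.19, 0.45]] @ diag([8.89153898057433, 4.87438991627731, 1.068015683883566]) @ [[0.61,  -0.73,  0.31], [-0.71,  -0.68,  -0.21], [0.36,  -0.09,  -0.93]]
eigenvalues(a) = [-5.15, -1.7, 5.3]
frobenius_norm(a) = 10.20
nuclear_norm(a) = 14.83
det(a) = 46.29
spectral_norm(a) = 8.89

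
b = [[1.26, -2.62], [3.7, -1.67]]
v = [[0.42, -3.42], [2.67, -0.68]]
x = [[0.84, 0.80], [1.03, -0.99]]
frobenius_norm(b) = 4.99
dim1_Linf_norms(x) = [0.84, 1.03]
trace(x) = -0.15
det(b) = 7.59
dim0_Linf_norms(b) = [3.7, 2.62]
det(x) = -1.66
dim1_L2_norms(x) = [1.16, 1.43]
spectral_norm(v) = 3.71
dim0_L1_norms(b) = [4.96, 4.29]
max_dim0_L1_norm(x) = 1.87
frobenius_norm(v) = 4.41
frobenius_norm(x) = 1.84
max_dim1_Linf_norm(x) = 1.03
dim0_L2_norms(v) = [2.7, 3.49]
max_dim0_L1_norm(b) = 4.96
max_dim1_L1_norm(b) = 5.37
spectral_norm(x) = 1.43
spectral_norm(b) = 4.73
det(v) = 8.85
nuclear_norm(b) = 6.33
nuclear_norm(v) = 6.10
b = x + v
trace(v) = -0.26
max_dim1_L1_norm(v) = 3.84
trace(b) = -0.41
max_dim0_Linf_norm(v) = 3.42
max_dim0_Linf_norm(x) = 1.03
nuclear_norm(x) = 2.59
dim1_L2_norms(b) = [2.91, 4.06]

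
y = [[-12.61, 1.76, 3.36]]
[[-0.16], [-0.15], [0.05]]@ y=[[2.02, -0.28, -0.54], [1.89, -0.26, -0.50], [-0.63, 0.09, 0.17]]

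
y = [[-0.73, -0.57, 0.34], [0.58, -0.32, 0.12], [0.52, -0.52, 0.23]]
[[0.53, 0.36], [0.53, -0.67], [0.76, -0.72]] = y @ [[0.3, -0.97], [-0.75, -0.11], [0.95, -1.2]]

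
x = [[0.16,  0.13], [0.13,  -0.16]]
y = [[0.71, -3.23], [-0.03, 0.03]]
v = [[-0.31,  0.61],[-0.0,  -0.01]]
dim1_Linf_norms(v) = [0.61, 0.01]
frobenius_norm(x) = 0.29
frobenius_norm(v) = 0.68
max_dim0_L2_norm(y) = 3.23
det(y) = -0.08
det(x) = -0.04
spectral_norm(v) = 0.68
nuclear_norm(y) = 3.33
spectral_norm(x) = 0.21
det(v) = 0.00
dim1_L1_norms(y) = [3.94, 0.06]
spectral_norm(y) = 3.31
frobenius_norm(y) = 3.31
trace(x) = 0.00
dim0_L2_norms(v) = [0.31, 0.61]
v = y @ x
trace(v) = -0.32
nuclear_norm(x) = 0.41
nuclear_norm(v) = 0.69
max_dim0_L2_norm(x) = 0.21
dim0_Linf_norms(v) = [0.31, 0.61]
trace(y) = 0.74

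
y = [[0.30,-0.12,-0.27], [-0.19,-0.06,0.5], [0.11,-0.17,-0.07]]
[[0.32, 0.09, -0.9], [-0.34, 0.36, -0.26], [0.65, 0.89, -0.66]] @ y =[[-0.02,0.11,0.02],[-0.2,0.06,0.29],[-0.05,-0.02,0.32]]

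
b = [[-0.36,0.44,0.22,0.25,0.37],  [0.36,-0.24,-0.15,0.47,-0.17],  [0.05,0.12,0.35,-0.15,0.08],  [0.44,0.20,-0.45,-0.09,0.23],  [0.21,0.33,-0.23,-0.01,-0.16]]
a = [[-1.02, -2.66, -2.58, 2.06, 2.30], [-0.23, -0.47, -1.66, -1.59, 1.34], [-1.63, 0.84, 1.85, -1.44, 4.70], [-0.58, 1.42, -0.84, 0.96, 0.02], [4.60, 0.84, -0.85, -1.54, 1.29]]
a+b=[[-1.38, -2.22, -2.36, 2.31, 2.67],[0.13, -0.71, -1.81, -1.12, 1.17],[-1.58, 0.96, 2.2, -1.59, 4.78],[-0.14, 1.62, -1.29, 0.87, 0.25],[4.81, 1.17, -1.08, -1.55, 1.13]]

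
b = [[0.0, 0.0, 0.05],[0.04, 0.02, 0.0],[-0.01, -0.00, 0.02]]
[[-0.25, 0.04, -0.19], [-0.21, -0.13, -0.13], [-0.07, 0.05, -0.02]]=b@[[-2.96, -2.75, -5.01], [-4.48, -1.18, 3.28], [-4.92, 0.89, -3.75]]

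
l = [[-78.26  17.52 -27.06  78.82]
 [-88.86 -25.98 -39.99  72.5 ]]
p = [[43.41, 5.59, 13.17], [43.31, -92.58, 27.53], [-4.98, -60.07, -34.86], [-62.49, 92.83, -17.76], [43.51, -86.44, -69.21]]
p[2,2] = -34.86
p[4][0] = 43.51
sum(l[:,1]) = -8.46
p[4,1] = -86.44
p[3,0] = -62.49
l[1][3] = 72.5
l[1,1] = -25.98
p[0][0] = 43.41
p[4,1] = -86.44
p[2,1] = -60.07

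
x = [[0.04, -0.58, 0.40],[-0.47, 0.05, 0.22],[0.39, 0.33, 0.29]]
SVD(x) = [[0.86, -0.51, 0.01], [0.29, 0.50, 0.82], [-0.42, -0.70, 0.58]] @ diag([0.7350824659924631, 0.6127312961242263, 0.44622206012294446]) @ [[-0.36,-0.85,0.39], [-0.86,0.14,-0.48], [-0.35,0.51,0.78]]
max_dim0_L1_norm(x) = 0.96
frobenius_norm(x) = 1.06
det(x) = -0.20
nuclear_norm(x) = 1.79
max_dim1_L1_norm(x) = 1.02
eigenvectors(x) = [[-0.69, -0.77, -0.26], [-0.56, 0.46, 0.67], [0.46, -0.45, 0.70]]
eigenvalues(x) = [-0.7, 0.62, 0.46]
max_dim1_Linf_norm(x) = 0.58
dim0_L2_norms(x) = [0.61, 0.67, 0.54]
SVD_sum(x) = [[-0.23, -0.54, 0.25], [-0.08, -0.18, 0.08], [0.11, 0.26, -0.12]] + [[0.27,-0.04,0.15],[-0.27,0.04,-0.15],[0.37,-0.06,0.21]] + [[-0.0, 0.00, 0.0], [-0.13, 0.19, 0.29], [-0.09, 0.13, 0.20]]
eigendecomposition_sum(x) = [[-0.31, -0.32, 0.2],[-0.25, -0.26, 0.16],[0.20, 0.21, -0.13]] + [[0.34,-0.18,0.3],[-0.21,0.11,-0.18],[0.20,-0.10,0.17]] + [[0.01, -0.08, -0.09], [-0.01, 0.21, 0.24], [-0.01, 0.22, 0.25]]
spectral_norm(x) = 0.74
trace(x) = 0.38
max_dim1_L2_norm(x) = 0.71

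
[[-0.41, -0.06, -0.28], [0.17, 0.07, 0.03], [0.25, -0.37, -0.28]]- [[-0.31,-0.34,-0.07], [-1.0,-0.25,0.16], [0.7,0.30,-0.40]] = [[-0.10, 0.28, -0.21], [1.17, 0.32, -0.13], [-0.45, -0.67, 0.12]]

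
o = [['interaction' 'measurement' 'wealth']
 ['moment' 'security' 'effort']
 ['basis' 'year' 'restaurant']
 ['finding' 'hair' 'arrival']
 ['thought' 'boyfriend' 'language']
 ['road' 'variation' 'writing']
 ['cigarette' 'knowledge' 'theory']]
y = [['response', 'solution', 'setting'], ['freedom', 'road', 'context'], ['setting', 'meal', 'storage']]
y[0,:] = ['response', 'solution', 'setting']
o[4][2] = 'language'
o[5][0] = 'road'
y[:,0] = ['response', 'freedom', 'setting']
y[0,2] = 'setting'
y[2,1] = 'meal'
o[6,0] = 'cigarette'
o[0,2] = 'wealth'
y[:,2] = ['setting', 'context', 'storage']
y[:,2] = ['setting', 'context', 'storage']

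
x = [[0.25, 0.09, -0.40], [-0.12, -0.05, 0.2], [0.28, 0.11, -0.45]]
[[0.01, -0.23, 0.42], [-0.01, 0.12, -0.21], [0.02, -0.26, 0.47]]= x@[[-0.21, 0.48, 0.85], [0.98, 0.04, 0.21], [0.07, 0.88, -0.47]]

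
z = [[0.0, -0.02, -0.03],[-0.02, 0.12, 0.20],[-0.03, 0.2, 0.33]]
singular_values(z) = [0.45, 0.0, 0.0]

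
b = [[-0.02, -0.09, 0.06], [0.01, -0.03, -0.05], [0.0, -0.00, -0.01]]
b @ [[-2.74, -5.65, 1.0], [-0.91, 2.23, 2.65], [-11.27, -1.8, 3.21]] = [[-0.54, -0.20, -0.07],[0.56, -0.03, -0.23],[0.11, 0.02, -0.03]]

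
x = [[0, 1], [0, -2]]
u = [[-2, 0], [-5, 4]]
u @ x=[[0, -2], [0, -13]]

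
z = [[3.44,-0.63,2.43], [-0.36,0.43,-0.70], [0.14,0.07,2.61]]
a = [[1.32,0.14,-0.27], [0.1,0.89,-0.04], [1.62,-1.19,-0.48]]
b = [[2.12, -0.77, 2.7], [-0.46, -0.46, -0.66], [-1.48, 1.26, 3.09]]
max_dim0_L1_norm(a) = 3.04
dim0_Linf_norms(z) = [3.44, 0.63, 2.61]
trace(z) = 6.48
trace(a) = 1.73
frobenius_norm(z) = 5.08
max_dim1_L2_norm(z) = 4.26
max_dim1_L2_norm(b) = 3.65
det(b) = -6.50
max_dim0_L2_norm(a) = 2.09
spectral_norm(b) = 4.20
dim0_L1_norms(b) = [4.06, 2.49, 6.45]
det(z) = 3.29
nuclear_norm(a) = 3.59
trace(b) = 4.75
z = b + a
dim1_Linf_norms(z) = [3.44, 0.7, 2.61]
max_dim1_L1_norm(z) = 6.5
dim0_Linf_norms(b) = [2.12, 1.26, 3.09]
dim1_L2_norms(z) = [4.26, 0.9, 2.61]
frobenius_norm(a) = 2.63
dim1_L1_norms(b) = [5.59, 1.58, 5.83]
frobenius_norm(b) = 5.15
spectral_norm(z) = 4.69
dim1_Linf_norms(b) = [2.7, 0.66, 3.09]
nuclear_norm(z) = 6.97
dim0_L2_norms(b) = [2.63, 1.55, 4.16]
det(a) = -0.21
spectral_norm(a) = 2.36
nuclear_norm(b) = 7.67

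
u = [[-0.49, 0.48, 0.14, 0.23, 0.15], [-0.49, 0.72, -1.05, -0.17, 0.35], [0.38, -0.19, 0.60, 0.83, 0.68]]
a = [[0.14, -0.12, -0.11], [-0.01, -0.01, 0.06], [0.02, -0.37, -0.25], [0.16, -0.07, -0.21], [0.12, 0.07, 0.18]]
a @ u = [[-0.05, 0.0, 0.08, -0.04, -0.10], [0.03, -0.02, 0.05, 0.05, 0.04], [0.08, -0.21, 0.24, -0.14, -0.30], [-0.12, 0.07, -0.03, -0.13, -0.14], [-0.02, 0.07, 0.05, 0.17, 0.16]]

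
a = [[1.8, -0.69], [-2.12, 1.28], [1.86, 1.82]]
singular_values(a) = [3.35, 2.32]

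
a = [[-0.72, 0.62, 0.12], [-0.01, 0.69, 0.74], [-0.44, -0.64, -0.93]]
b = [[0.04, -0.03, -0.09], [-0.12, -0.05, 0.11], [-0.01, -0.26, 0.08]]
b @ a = [[0.01, 0.06, 0.07], [0.04, -0.18, -0.15], [-0.03, -0.24, -0.27]]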